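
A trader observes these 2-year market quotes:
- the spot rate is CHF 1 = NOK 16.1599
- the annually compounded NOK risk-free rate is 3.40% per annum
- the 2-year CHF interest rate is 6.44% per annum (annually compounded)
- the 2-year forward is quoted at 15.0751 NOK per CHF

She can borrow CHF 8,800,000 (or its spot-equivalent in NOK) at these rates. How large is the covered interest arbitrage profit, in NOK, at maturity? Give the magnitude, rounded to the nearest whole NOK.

T = 2 years.
Keep in CHF, deliver into the forward: 8,800,000·1.13294736·15.0751 = NOK 150,297,793.77.
Swap to NOK now, deposit: 8,800,000·16.1599·1.069156 = NOK 152,041,595.59.
The quoted forward undervalues CHF, so borrow CHF, convert to NOK at spot, deposit the NOK at 3.40%, and buy CHF forward at 15.0751 to cover the loan.
The gap between the two covered legs is NOK 1,743,802.

NOK 1,743,802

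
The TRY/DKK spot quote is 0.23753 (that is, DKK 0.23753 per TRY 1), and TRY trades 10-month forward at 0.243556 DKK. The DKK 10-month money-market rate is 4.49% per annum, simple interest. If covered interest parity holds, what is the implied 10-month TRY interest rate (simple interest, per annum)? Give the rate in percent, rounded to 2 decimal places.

T = 10/12 years.
By CIP, F/S equals the DKK-to-TRY growth ratio: 0.243556/0.23753 = 1.0253694.
DKK growth factor: 1 + 0.0449×10/12 = 1.0374167.
That pins the TRY growth at 1.0117492.
r = (1.0117492 − 1)/(10/12) = 0.014099 → 1.41%.

1.41%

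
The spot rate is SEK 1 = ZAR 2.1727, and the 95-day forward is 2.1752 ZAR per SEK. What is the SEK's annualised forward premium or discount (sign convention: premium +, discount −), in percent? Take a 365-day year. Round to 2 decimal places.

+0.44%

T = 95/365 years.
Period premium: (2.1752 − 2.1727)/2.1727 = 0.0011506.
Annualise by dividing by T: 0.0011506 / (95/365) = 0.004421 → 0.44%.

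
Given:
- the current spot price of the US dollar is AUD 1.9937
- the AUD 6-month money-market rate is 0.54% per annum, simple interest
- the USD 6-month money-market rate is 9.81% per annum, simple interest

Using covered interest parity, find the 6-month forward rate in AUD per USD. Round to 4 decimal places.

1.9056

T = 6/12 years.
Growth of 1 AUD over T: 1 + 0.0054×6/12 = 1.002700.
Growth of 1 USD over T: 1 + 0.0981×6/12 = 1.049050.
CIP: F = S · (grow AUD)/(grow USD) = 1.9937 × 1.002700/1.049050 = 1.905613 AUD per USD.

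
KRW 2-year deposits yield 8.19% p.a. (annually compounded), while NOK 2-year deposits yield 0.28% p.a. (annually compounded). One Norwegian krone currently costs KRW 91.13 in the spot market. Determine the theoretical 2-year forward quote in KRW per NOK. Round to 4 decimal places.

106.0735

T = 2 years.
KRW accumulates by (1 + 0.0819)^2 = 1.17050761.
Growth of 1 NOK over T: (1 + 0.0028)^2 = 1.00560784.
Forward (KRW per NOK) = 91.13 × 1.17050761 / 1.00560784 = 106.073515.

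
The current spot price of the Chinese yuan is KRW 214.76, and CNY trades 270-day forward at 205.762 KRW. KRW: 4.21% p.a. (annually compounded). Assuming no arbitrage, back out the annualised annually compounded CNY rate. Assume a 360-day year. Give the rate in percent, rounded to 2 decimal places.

T = 270/360 years.
CIP gives F = S · g_KRW/g_CNY, so g_KRW/g_CNY = 205.762/214.76 = 0.9581021.
The KRW side grows by (1 + 0.0421)^(270/360) = 1.0314117.
Hence g_CNY = 1.0765154.
Annualise: 1.0765154^(360/270) − 1 = 0.103300 = 10.33%.

10.33%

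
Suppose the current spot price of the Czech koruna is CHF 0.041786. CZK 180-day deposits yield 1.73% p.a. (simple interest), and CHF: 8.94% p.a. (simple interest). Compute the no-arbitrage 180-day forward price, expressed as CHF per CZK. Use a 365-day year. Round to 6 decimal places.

T = 180/365 years.
CHF accumulates by 1 + 0.0894×180/365 = 1.0440877.
CZK accumulates by 1 + 0.0173×180/365 = 1.0085315.
So F = 0.041786 × 1.0440877 / 1.0085315 = 0.04325918 (CHF/CZK).

0.043259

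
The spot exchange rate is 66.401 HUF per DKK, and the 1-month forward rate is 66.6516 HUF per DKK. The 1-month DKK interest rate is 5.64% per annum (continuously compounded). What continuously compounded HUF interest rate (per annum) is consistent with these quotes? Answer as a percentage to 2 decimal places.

T = 1/12 years.
F/S = 66.6516/66.401 = 1.0037740 = (growth of HUF) / (growth of DKK).
The DKK side grows by e^(0.0564×1/12) = 1.0047111.
Hence g_HUF = 1.0085029.
Take logs: ln 1.0085029 / (1/12) = 0.101603, so 10.16%.

10.16%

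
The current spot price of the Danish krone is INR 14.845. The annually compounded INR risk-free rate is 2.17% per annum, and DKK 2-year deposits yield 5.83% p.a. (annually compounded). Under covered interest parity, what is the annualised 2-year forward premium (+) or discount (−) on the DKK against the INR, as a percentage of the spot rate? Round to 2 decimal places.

T = 2 years.
CIP forward (INR per DKK) = 14.845 × 1.0438709/1.1199989 = 13.835963.
(F − S)/S ÷ T = (13.835963 − 14.845)/14.845/2 = -0.033986 → -3.40%.

-3.40%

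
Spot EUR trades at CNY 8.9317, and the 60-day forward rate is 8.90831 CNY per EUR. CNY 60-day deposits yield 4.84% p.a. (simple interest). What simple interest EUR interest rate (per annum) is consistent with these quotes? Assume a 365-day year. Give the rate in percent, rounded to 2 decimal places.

T = 60/365 years.
CIP gives F = S · g_CNY/g_EUR, so g_CNY/g_EUR = 8.90831/8.9317 = 0.9973812.
CNY growth factor: 1 + 0.0484×60/365 = 1.0079562.
That pins the EUR growth at 1.0106028.
(1.0106028 − 1)/T = 0.064500, i.e. 6.45%.

6.45%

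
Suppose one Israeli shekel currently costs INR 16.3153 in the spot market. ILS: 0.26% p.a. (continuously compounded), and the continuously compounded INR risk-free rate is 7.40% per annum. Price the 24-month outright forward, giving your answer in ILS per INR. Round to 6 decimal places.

0.053136

T = 2 years.
INR growth factor: e^(0.0740×2) = 1.1595129.
ILS accumulates by e^(0.0026×2) = 1.0052135.
So F = 16.3153 × 1.1595129 / 1.0052135 = 18.81968 (INR/ILS).
Quoted the other way: 1/18.81968 = 0.053136 ILS per INR.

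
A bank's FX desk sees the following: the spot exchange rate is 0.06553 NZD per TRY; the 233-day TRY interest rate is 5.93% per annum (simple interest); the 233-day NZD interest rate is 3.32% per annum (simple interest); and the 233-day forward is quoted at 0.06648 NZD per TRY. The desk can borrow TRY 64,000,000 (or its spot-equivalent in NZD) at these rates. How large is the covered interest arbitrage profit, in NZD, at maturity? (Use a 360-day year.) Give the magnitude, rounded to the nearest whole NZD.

NZD 133,979

T = 233/360 years.
Route A — deposit TRY, sell forward: 64,000,000 × 1.038380278 × 0.06648 = NZD 4,418,017.34.
Route B — convert at spot, deposit NZD: 64,000,000 × 0.06553 × 1.021487778 = NZD 4,284,038.02.
The quoted forward overvalues TRY, so borrow NZD, buy TRY at spot, deposit the TRY at 5.93%, and sell the proceeds forward at 0.06648.
The gap between the two covered legs is NZD 133,979.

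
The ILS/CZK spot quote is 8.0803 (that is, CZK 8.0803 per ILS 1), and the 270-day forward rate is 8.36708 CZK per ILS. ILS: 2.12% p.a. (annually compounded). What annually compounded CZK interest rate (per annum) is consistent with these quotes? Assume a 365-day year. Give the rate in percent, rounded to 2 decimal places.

T = 270/365 years.
By CIP, F/S equals the CZK-to-ILS growth ratio: 8.36708/8.0803 = 1.0354913.
The ILS side grows by (1 + 0.0212)^(270/365) = 1.0156393.
Hence g_CZK = 1.0516857.
r = 1.0516857^(365/270) − 1 = 0.070500 → 7.05%.

7.05%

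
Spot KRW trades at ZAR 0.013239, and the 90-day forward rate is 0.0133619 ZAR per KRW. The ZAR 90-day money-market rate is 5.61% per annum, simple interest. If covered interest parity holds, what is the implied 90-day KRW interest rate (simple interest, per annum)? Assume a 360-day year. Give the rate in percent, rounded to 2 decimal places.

T = 90/360 years.
F/S = 0.0133619/0.013239 = 1.0092832 = (growth of ZAR) / (growth of KRW).
The ZAR side grows by 1 + 0.0561×90/360 = 1.014025.
Hence g_KRW = 1.0046982.
r = (1.0046982 − 1)/(90/360) = 0.018793 → 1.88%.

1.88%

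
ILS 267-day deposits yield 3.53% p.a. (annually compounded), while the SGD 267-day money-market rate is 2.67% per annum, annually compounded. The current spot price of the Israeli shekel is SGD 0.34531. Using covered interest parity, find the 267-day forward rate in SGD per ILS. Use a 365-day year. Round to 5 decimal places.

0.34321

T = 267/365 years.
SGD accumulates by (1 + 0.0267)^(267/365) = 1.019462.
ILS accumulates by (1 + 0.0353)^(267/365) = 1.0257016.
CIP: F = S · (grow SGD)/(grow ILS) = 0.34531 × 1.019462/1.0257016 = 0.3432094 SGD per ILS.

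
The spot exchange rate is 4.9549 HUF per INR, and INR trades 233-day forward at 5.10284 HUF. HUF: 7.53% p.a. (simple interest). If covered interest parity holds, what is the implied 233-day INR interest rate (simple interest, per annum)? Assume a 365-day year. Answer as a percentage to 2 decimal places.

2.77%

T = 233/365 years.
CIP gives F = S · g_HUF/g_INR, so g_HUF/g_INR = 5.10284/4.9549 = 1.0298573.
HUF growth factor: 1 + 0.0753×233/365 = 1.0480682.
That pins the INR growth at 1.0176829.
(1.0176829 − 1)/T = 0.027701, i.e. 2.77%.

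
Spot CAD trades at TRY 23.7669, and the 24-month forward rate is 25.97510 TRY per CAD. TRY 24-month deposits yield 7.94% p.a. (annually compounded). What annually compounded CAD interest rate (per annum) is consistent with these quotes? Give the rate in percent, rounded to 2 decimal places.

3.25%

T = 2 years.
CIP gives F = S · g_TRY/g_CAD, so g_TRY/g_CAD = 25.9751/23.7669 = 1.0929107.
The TRY side grows by (1 + 0.0794)^2 = 1.1651044.
So the CAD growth factor = 1.0660564.
r = 1.0660564^(1/2) − 1 = 0.032500 → 3.25%.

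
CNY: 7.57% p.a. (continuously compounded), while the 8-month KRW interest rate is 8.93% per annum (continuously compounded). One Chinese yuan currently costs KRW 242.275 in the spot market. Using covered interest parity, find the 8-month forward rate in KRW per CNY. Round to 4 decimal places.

244.4816

T = 8/12 years.
KRW growth factor: e^(0.0893×8/12) = 1.061341138.
Growth of 1 CNY over T: e^(0.0757×8/12) = 1.051761804.
CIP: F = S · (grow KRW)/(grow CNY) = 242.275 × 1.061341138/1.051761804 = 244.481615 KRW per CNY.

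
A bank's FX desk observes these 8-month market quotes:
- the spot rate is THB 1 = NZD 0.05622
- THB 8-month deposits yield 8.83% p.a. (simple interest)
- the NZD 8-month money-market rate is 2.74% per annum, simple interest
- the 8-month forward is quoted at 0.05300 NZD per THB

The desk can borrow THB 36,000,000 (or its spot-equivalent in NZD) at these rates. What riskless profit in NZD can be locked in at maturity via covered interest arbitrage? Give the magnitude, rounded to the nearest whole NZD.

NZD 40,573

T = 8/12 years.
Route A — deposit THB, sell forward: 36,000,000 × 1.058866667 × 0.05300 = NZD 2,020,317.60.
Route B — convert at spot, deposit NZD: 36,000,000 × 0.05622 × 1.018266667 = NZD 2,060,890.27.
The quoted forward undervalues THB, so borrow THB, convert to NZD at spot, deposit the NZD at 2.74%, and buy THB forward at 0.05300 to cover the loan.
Profit = 2,060,890.27 − 2,020,317.60 = NZD 40,573.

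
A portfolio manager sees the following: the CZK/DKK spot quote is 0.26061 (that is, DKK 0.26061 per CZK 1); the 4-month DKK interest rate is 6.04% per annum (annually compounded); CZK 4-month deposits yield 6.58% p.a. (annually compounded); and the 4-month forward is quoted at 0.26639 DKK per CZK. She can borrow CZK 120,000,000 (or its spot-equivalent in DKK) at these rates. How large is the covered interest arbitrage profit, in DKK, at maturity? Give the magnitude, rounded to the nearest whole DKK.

T = 4/12 years.
Route A — deposit CZK, sell forward: 120,000,000 × 1.021469112 × 0.26639 = DKK 32,653,098.81.
Route B — convert at spot, deposit DKK: 120,000,000 × 0.26061 × 1.0197410595 = DKK 31,890,566.10.
The quoted forward overvalues CZK, so borrow DKK, buy CZK at spot, deposit the CZK at 6.58%, and sell the proceeds forward at 0.26639.
Profit = 32,653,098.81 − 31,890,566.10 = DKK 762,533.

DKK 762,533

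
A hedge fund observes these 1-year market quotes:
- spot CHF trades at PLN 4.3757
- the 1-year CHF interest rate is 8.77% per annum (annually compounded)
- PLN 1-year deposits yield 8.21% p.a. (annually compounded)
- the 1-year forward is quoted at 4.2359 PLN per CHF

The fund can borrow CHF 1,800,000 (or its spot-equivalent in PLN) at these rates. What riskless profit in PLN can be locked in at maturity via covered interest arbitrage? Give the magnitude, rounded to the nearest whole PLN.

T = 1 year.
Route A — deposit CHF, sell forward: 1,800,000 × 1.087700 × 4.2359 = PLN 8,293,299.17.
Route B — convert at spot, deposit PLN: 1,800,000 × 4.3757 × 1.082100 = PLN 8,522,900.95.
The quoted forward undervalues CHF, so borrow CHF, convert to PLN at spot, deposit the PLN at 8.21%, and buy CHF forward at 4.2359 to cover the loan.
Profit = 8,522,900.95 − 8,293,299.17 = PLN 229,602.

PLN 229,602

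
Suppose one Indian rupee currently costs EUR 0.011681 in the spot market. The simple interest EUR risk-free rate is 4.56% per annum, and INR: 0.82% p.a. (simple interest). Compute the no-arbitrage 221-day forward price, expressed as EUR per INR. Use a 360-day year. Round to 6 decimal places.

T = 221/360 years.
EUR growth factor: 1 + 0.0456×221/360 = 1.0279933.
Growth of 1 INR over T: 1 + 0.0082×221/360 = 1.0050339.
Forward (EUR per INR) = 0.011681 × 1.0279933 / 1.0050339 = 0.01194785.

0.011948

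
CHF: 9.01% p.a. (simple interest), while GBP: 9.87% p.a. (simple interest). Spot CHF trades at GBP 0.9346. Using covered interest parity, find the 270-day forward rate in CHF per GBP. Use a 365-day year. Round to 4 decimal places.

T = 270/365 years.
Growth of 1 GBP over T: 1 + 0.0987×270/365 = 1.073011.
Growth of 1 CHF over T: 1 + 0.0901×270/365 = 1.0666493.
Forward (GBP per CHF) = 0.9346 × 1.073011 / 1.0666493 = 0.9401741.
Invert for CHF per GBP: 1 / 0.9401741 = 1.0636.

1.0636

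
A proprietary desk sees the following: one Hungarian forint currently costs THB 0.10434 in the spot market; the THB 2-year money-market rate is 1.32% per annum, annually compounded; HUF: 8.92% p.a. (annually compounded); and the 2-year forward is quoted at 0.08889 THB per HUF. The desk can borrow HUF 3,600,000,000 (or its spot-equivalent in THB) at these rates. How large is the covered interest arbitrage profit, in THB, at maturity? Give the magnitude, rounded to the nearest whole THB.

T = 2 years.
Invest the HUF and cover forward: 3,600,000,000 × 1.18635664 × 0.08889 = THB 379,638,870.23.
Convert at spot and invest in THB: 3,600,000,000 × 0.10434 × 1.02657424 = THB 385,605,922.33.
The quoted forward undervalues HUF, so borrow HUF, convert to THB at spot, deposit the THB at 1.32%, and buy HUF forward at 0.08889 to cover the loan.
Profit = 385,605,922.33 − 379,638,870.23 = THB 5,967,052.

THB 5,967,052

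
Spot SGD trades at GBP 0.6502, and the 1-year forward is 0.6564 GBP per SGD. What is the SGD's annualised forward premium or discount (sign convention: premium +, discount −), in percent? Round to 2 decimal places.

+0.95%

T = 1 year.
Period premium: (0.6564 − 0.6502)/0.6502 = 0.0095355.
×(1/T) gives 0.95% p.a.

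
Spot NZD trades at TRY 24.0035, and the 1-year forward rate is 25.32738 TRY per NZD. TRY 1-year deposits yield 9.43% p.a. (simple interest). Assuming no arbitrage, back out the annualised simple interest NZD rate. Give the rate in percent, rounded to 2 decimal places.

3.71%

T = 1 year.
F/S = 25.32738/24.0035 = 1.0551536 = (growth of TRY) / (growth of NZD).
TRY growth factor: 1 + 0.0943×1 = 1.094300.
Hence g_NZD = 1.0371002.
r = (1.0371002 − 1)/1 = 0.037100 → 3.71%.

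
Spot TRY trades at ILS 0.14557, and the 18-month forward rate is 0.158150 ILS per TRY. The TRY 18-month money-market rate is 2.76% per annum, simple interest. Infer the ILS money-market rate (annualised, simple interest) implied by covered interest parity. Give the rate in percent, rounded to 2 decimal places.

T = 18/12 years.
By CIP, F/S equals the ILS-to-TRY growth ratio: 0.15815/0.14557 = 1.0864189.
The TRY side grows by 1 + 0.0276×18/12 = 1.041400.
So the ILS growth factor = 1.1313966.
(1.1313966 − 1)/T = 0.087598, i.e. 8.76%.

8.76%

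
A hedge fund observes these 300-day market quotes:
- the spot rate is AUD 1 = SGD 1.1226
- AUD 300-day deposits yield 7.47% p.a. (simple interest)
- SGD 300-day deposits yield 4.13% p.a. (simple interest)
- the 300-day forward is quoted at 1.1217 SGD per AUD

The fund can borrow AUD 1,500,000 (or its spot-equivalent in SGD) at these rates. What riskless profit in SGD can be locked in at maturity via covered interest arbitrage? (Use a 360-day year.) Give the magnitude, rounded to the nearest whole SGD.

T = 300/360 years.
Keep in AUD, deliver into the forward: 1,500,000·1.062250·1.1217 = SGD 1,787,288.74.
Swap to SGD now, deposit: 1,500,000·1.1226·1.034416667 = SGD 1,741,854.23.
The quoted forward overvalues AUD, so borrow SGD, buy AUD at spot, deposit the AUD at 7.47%, and sell the proceeds forward at 1.1217.
Arbitrage profit = |1,787,288.74 − 1,741,854.23| = SGD 45,435.

SGD 45,435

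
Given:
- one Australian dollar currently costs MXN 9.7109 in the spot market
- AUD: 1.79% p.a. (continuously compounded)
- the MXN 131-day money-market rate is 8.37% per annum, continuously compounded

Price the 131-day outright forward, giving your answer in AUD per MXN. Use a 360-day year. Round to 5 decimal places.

0.10054

T = 131/360 years.
MXN growth factor: e^(0.0837×131/360) = 1.0309261.
AUD accumulates by e^(0.0179×131/360) = 1.0065349.
So F = 9.7109 × 1.0309261 / 1.0065349 = 9.946223 (MXN/AUD).
Quoted the other way: 1/9.946223 = 0.10054 AUD per MXN.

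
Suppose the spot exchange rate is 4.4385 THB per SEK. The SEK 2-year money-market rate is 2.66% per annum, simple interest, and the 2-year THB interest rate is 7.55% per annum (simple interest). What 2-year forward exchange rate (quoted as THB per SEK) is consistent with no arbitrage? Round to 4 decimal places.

4.8507

T = 2 years.
Growth of 1 THB over T: 1 + 0.0755×2 = 1.151000.
SEK accumulates by 1 + 0.0266×2 = 1.053200.
CIP: F = S · (grow THB)/(grow SEK) = 4.4385 × 1.151000/1.053200 = 4.850658 THB per SEK.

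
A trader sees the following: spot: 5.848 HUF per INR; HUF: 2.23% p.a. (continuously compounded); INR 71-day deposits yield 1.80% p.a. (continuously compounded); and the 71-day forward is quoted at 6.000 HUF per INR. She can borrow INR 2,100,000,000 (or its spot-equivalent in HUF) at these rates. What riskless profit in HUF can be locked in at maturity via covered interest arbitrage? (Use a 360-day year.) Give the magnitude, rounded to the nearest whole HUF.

HUF 309,878,902

T = 71/360 years.
Invest the INR and cover forward: 2,100,000,000 × 1.003556308713 × 6.000 = HUF 12,644,809,489.78.
Convert at spot and invest in HUF: 2,100,000,000 × 5.848 × 1.004407741196 = HUF 12,334,930,588.08.
The quoted forward overvalues INR, so borrow HUF, buy INR at spot, deposit the INR at 1.80%, and sell the proceeds forward at 6.000.
Arbitrage profit = |12,644,809,489.78 − 12,334,930,588.08| = HUF 309,878,902.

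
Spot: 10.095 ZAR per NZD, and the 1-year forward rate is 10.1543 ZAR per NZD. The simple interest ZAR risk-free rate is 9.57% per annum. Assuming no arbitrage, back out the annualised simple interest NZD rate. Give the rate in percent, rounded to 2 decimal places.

8.93%

T = 1 year.
F/S = 10.1543/10.095 = 1.0058742 = (growth of ZAR) / (growth of NZD).
The ZAR side grows by 1 + 0.0957×1 = 1.095700.
That pins the NZD growth at 1.0893012.
(1.0893012 − 1)/T = 0.089301, i.e. 8.93%.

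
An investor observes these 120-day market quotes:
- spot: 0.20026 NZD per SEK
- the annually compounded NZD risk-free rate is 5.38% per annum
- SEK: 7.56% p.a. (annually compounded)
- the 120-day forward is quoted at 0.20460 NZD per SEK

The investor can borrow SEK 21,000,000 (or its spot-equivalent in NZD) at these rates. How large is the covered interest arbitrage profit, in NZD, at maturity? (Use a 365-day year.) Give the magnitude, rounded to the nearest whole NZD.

NZD 122,250

T = 120/365 years.
Keep in SEK, deliver into the forward: 21,000,000·1.024249452·0.20460 = NZD 4,400,790.20.
Swap to NZD now, deposit: 21,000,000·0.20026·1.017377541 = NZD 4,278,540.55.
The quoted forward overvalues SEK, so borrow NZD, buy SEK at spot, deposit the SEK at 7.56%, and sell the proceeds forward at 0.20460.
The gap between the two covered legs is NZD 122,250.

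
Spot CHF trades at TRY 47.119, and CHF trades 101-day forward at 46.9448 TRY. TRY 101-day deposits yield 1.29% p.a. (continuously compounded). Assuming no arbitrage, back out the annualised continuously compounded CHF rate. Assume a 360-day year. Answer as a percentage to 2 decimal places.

2.61%

T = 101/360 years.
By CIP, F/S equals the TRY-to-CHF growth ratio: 46.9448/47.119 = 0.9963030.
The TRY side grows by e^(0.0129×101/360) = 1.0036257.
That pins the CHF growth at 1.0073499.
r = ln(1.0073499)/(101/360) = 0.026102 → 2.61%.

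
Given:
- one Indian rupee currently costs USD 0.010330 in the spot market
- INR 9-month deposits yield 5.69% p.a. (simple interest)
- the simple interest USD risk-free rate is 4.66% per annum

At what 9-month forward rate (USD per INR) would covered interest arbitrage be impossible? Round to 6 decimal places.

0.010253

T = 9/12 years.
Growth of 1 USD over T: 1 + 0.0466×9/12 = 1.034950.
INR accumulates by 1 + 0.0569×9/12 = 1.042675.
Forward (USD per INR) = 0.01033 × 1.034950 / 1.042675 = 0.01025347.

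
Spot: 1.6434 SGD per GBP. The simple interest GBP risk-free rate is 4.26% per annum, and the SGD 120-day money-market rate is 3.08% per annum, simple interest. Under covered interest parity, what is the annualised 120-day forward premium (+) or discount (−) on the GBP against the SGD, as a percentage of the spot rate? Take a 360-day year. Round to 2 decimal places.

T = 120/360 years.
No-arbitrage forward: 1.6434 × 1.0102667 / 1.014200 = 1.6370265 SGD/GBP.
Annualised premium = (F − S)/S × (1/T) = (1.6370265 − 1.6434)/1.6434 ÷ (120/360) = -1.16%.

-1.16%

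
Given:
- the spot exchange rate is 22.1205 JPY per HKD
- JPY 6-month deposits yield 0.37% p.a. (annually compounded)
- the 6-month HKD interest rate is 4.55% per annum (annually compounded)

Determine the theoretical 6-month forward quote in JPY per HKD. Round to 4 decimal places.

21.6738

T = 6/12 years.
JPY growth factor: (1 + 0.0037)^(6/12) = 1.00184829.
HKD accumulates by (1 + 0.0455)^(6/12) = 1.02249694.
CIP: F = S · (grow JPY)/(grow HKD) = 22.1205 × 1.00184829/1.02249694 = 21.673791 JPY per HKD.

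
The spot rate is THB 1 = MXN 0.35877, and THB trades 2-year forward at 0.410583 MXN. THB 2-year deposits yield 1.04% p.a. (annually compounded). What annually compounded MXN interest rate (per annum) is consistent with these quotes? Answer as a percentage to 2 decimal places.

8.09%

T = 2 years.
CIP gives F = S · g_MXN/g_THB, so g_MXN/g_THB = 0.410583/0.35877 = 1.1444184.
THB growth factor: (1 + 0.0104)^2 = 1.0209082.
Hence g_MXN = 1.1683461.
Annualise: 1.1683461^(1/2) − 1 = 0.080901 = 8.09%.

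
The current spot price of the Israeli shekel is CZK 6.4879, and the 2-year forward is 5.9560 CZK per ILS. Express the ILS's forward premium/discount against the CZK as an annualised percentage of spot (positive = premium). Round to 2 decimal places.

-4.10%

T = 2 years.
Period premium: (5.9560 − 6.4879)/6.4879 = -0.0819834.
Annualise by dividing by T: -0.0819834 / 2 = -0.040992 → -4.10%.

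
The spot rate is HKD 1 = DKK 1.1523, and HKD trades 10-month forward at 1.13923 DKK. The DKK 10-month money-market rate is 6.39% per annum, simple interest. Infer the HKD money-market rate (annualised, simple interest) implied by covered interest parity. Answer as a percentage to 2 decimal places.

T = 10/12 years.
CIP gives F = S · g_DKK/g_HKD, so g_DKK/g_HKD = 1.13923/1.1523 = 0.9886575.
DKK growth factor: 1 + 0.0639×10/12 = 1.053250.
So the HKD growth factor = 1.0653335.
(1.0653335 − 1)/T = 0.078400, i.e. 7.84%.

7.84%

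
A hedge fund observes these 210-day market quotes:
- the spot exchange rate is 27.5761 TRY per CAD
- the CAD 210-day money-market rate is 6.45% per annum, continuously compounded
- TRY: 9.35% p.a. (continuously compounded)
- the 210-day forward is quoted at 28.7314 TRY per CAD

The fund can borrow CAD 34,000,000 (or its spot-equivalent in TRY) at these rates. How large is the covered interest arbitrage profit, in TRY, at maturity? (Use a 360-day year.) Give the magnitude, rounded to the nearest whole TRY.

TRY 24,177,197

T = 210/360 years.
Route A — deposit CAD, sell forward: 34,000,000 × 1.03834178169 × 28.7314 = TRY 1,014,322,444.26.
Route B — convert at spot, deposit TRY: 34,000,000 × 27.5761 × 1.05605647785 = TRY 990,145,247.32.
The quoted forward overvalues CAD, so borrow TRY, buy CAD at spot, deposit the CAD at 6.45%, and sell the proceeds forward at 28.7314.
Profit = 1,014,322,444.26 − 990,145,247.32 = TRY 24,177,197.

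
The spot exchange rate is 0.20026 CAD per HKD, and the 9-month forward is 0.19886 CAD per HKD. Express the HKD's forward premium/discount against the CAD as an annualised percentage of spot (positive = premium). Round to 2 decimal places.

T = 9/12 years.
(F − S)/S = (0.19886 − 0.20026)/0.20026 = -0.0069909.
×(1/T) gives -0.93% p.a.

-0.93%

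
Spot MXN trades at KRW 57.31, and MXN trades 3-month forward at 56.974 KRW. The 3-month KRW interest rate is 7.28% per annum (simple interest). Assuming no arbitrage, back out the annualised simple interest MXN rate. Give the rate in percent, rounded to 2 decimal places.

T = 3/12 years.
By CIP, F/S equals the KRW-to-MXN growth ratio: 56.974/57.31 = 0.9941371.
The KRW side grows by 1 + 0.0728×3/12 = 1.018200.
So the MXN growth factor = 1.0242048.
(1.0242048 − 1)/T = 0.096819, i.e. 9.68%.

9.68%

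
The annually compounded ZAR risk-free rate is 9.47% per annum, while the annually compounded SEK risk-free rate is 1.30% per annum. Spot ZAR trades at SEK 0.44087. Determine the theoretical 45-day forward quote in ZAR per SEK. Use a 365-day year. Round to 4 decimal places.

2.2900

T = 45/365 years.
Growth of 1 SEK over T: (1 + 0.0130)^(45/365) = 1.0015937.
ZAR accumulates by (1 + 0.0947)^(45/365) = 1.0112176.
Forward (SEK per ZAR) = 0.44087 × 1.0015937 / 1.0112176 = 0.4366742.
Invert for ZAR per SEK: 1 / 0.4366742 = 2.2900.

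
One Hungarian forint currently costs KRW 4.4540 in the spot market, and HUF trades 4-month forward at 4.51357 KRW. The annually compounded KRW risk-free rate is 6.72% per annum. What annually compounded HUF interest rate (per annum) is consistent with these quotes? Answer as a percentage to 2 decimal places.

T = 4/12 years.
CIP gives F = S · g_KRW/g_HUF, so g_KRW/g_HUF = 4.51357/4.454 = 1.0133745.
KRW growth factor: (1 + 0.0672)^(4/12) = 1.0219162.
That pins the HUF growth at 1.008429.
Annualise: 1.008429^(12/4) − 1 = 0.025501 = 2.55%.

2.55%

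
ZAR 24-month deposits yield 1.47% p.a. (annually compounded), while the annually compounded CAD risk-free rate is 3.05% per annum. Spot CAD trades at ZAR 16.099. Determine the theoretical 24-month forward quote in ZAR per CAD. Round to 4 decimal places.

T = 2 years.
ZAR growth factor: (1 + 0.0147)^2 = 1.02961609.
CAD accumulates by (1 + 0.0305)^2 = 1.06193025.
So F = 16.099 × 1.02961609 / 1.06193025 = 15.609113 (ZAR/CAD).

15.6091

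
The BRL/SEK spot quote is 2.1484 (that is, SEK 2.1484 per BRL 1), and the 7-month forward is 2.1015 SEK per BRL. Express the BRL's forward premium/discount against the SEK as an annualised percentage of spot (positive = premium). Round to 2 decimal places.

T = 7/12 years.
Period premium: (2.1015 − 2.1484)/2.1484 = -0.0218302.
Per annum: -0.0218302 / (7/12) = -0.037423 = -3.74%.

-3.74%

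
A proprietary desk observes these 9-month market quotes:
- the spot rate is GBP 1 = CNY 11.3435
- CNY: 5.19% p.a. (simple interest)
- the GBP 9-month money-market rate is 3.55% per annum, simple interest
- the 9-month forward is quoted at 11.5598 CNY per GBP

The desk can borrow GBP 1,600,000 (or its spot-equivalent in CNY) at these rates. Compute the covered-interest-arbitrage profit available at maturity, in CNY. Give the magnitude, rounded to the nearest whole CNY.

CNY 132,054

T = 9/12 years.
Invest the GBP and cover forward: 1,600,000 × 1.026625 × 11.5598 = CNY 18,988,127.48.
Convert at spot and invest in CNY: 1,600,000 × 11.3435 × 1.038925 = CNY 18,856,073.18.
The quoted forward overvalues GBP, so borrow CNY, buy GBP at spot, deposit the GBP at 3.55%, and sell the proceeds forward at 11.5598.
Profit = 18,988,127.48 − 18,856,073.18 = CNY 132,054.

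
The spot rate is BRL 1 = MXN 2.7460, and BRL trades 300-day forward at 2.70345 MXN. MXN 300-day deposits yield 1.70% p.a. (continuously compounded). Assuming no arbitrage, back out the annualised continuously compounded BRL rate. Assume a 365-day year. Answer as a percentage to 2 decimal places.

T = 300/365 years.
CIP gives F = S · g_MXN/g_BRL, so g_MXN/g_BRL = 2.70345/2.746 = 0.9845047.
MXN growth factor: e^(0.0170×300/365) = 1.0140707.
Hence g_BRL = 1.0300313.
r = ln(1.0300313)/(300/365) = 0.036000 → 3.60%.

3.60%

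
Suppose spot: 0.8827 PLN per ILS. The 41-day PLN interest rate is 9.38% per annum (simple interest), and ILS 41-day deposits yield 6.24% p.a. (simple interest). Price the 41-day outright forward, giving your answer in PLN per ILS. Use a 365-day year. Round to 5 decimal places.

T = 41/365 years.
Growth of 1 PLN over T: 1 + 0.0938×41/365 = 1.0105364.
ILS accumulates by 1 + 0.0624×41/365 = 1.0070093.
So F = 0.8827 × 1.0105364 / 1.0070093 = 0.8857917 (PLN/ILS).

0.88579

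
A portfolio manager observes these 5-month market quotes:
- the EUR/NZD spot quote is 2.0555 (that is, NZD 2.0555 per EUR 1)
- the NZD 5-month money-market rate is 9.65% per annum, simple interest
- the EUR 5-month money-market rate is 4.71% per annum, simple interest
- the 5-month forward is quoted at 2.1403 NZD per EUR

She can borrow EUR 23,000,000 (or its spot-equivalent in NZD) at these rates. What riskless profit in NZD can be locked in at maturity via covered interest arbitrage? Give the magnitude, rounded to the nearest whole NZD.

NZD 1,015,569

T = 5/12 years.
Route A — deposit EUR, sell forward: 23,000,000 × 1.019625 × 2.1403 = NZD 50,192,977.91.
Route B — convert at spot, deposit NZD: 23,000,000 × 2.0555 × 1.0402083333 = NZD 49,177,409.27.
The quoted forward overvalues EUR, so borrow NZD, buy EUR at spot, deposit the EUR at 4.71%, and sell the proceeds forward at 2.1403.
Profit = 50,192,977.91 − 49,177,409.27 = NZD 1,015,569.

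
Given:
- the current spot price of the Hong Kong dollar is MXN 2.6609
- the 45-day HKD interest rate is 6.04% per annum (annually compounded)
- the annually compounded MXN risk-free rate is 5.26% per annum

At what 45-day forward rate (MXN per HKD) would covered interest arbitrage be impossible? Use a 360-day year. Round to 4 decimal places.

T = 45/360 years.
Growth of 1 MXN over T: (1 + 0.0526)^(45/360) = 1.0064285.
HKD growth factor: (1 + 0.0604)^(45/360) = 1.0073577.
Forward (MXN per HKD) = 2.6609 × 1.0064285 / 1.0073577 = 2.658446.

2.6584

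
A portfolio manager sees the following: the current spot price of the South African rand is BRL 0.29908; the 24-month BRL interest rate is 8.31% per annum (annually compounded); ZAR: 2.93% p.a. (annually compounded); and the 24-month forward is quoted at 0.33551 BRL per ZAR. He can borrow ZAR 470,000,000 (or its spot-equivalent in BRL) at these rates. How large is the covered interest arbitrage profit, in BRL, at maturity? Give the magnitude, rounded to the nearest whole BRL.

T = 2 years.
Route A — deposit ZAR, sell forward: 470,000,000 × 1.05945849 × 0.33551 = BRL 167,065,691.45.
Route B — convert at spot, deposit BRL: 470,000,000 × 0.29908 × 1.17310561 = BRL 164,900,640.14.
The quoted forward overvalues ZAR, so borrow BRL, buy ZAR at spot, deposit the ZAR at 2.93%, and sell the proceeds forward at 0.33551.
The gap between the two covered legs is BRL 2,165,051.

BRL 2,165,051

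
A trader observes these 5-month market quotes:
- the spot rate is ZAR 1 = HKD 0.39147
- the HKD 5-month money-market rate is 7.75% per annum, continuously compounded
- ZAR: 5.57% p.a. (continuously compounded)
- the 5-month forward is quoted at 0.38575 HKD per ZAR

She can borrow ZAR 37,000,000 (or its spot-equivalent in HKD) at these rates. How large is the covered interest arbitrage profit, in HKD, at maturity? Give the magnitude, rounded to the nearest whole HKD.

HKD 351,878

T = 5/12 years.
Invest the ZAR and cover forward: 37,000,000 × 1.0234797423 × 0.38575 = HKD 14,607,870.49.
Convert at spot and invest in HKD: 37,000,000 × 0.39147 × 1.0328187002 = HKD 14,959,748.85.
The quoted forward undervalues ZAR, so borrow ZAR, convert to HKD at spot, deposit the HKD at 7.75%, and buy ZAR forward at 0.38575 to cover the loan.
The gap between the two covered legs is HKD 351,878.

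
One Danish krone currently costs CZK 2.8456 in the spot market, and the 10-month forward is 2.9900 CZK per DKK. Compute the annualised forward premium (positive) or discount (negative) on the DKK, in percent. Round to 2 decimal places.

T = 10/12 years.
DKK trades forward at +5.07450% vs spot over the period.
×(1/T) gives 6.09% p.a.

+6.09%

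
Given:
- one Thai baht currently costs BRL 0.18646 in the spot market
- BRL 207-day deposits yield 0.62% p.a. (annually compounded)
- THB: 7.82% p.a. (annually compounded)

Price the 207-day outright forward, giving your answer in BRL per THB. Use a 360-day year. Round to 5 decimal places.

0.17920

T = 207/360 years.
Growth of 1 BRL over T: (1 + 0.0062)^(207/360) = 1.0035603.
Growth of 1 THB over T: (1 + 0.0782)^(207/360) = 1.0442443.
Forward (BRL per THB) = 0.18646 × 1.0035603 / 1.0442443 = 0.1791955.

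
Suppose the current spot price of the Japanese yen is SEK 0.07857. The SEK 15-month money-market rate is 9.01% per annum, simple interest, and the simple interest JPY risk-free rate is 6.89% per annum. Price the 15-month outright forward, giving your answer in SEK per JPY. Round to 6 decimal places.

0.080487

T = 15/12 years.
SEK accumulates by 1 + 0.0901×15/12 = 1.112625.
JPY growth factor: 1 + 0.0689×15/12 = 1.086125.
CIP: F = S · (grow SEK)/(grow JPY) = 0.07857 × 1.112625/1.086125 = 0.08048700 SEK per JPY.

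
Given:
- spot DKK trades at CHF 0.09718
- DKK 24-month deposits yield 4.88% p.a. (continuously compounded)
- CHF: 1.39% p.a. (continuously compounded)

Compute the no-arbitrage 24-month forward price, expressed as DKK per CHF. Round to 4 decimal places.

11.0341

T = 2 years.
CHF accumulates by e^(0.0139×2) = 1.02819003.
DKK accumulates by e^(0.0488×2) = 1.10252169.
So F = 0.09718 × 1.02819003 / 1.10252169 = 0.090628155 (CHF/DKK).
Invert for DKK per CHF: 1 / 0.090628155 = 11.0341.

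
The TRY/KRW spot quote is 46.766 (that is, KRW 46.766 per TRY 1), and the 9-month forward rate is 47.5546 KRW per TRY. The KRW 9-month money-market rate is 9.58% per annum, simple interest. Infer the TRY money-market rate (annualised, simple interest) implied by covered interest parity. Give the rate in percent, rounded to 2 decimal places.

T = 9/12 years.
F/S = 47.5546/46.766 = 1.0168627 = (growth of KRW) / (growth of TRY).
The KRW side grows by 1 + 0.0958×9/12 = 1.071850.
Hence g_TRY = 1.0540754.
r = (1.0540754 − 1)/(9/12) = 0.072101 → 7.21%.

7.21%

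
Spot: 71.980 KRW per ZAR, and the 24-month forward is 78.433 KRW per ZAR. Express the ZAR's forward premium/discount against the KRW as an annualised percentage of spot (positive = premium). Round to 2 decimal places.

+4.48%

T = 2 years.
ZAR trades forward at +8.96499% vs spot over the period.
Annualise by dividing by T: 0.0896499 / 2 = 0.044825 → 4.48%.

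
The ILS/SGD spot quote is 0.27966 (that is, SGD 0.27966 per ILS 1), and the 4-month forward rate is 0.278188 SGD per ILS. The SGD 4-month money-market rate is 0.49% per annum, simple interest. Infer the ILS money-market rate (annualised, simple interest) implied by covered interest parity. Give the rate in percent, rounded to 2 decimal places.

T = 4/12 years.
By CIP, F/S equals the SGD-to-ILS growth ratio: 0.278188/0.27966 = 0.9947365.
SGD growth factor: 1 + 0.0049×4/12 = 1.0016333.
Hence g_ILS = 1.0069333.
(1.0069333 − 1)/T = 0.020800, i.e. 2.08%.

2.08%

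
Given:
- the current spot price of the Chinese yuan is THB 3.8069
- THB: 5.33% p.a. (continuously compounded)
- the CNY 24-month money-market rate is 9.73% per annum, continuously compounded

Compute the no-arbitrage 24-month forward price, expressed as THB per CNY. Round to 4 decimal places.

T = 2 years.
Growth of 1 THB over T: e^(0.0533×2) = 1.1124892.
CNY growth factor: e^(0.0973×2) = 1.214825.
Forward (THB per CNY) = 3.8069 × 1.1124892 / 1.214825 = 3.486210.

3.4862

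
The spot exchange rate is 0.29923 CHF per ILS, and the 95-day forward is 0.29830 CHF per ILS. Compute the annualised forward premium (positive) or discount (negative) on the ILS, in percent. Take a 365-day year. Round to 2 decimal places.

T = 95/365 years.
ILS trades forward at -0.31080% vs spot over the period.
Annualise by dividing by T: -0.0031080 / (95/365) = -0.011941 → -1.19%.

-1.19%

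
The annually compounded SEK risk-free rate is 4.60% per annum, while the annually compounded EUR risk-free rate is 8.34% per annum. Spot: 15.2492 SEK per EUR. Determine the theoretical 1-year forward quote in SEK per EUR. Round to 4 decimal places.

T = 1 year.
SEK growth factor: (1 + 0.0460)^1 = 1.046000.
Growth of 1 EUR over T: (1 + 0.0834)^1 = 1.083400.
Forward (SEK per EUR) = 15.2492 × 1.046000 / 1.083400 = 14.722783.

14.7228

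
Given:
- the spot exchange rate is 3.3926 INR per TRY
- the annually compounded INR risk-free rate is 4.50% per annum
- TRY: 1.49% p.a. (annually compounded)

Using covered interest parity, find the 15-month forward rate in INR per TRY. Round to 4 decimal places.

T = 15/12 years.
INR accumulates by (1 + 0.0450)^(15/12) = 1.0565629.
TRY accumulates by (1 + 0.0149)^(15/12) = 1.0186596.
CIP: F = S · (grow INR)/(grow TRY) = 3.3926 × 1.0565629/1.0186596 = 3.518835 INR per TRY.

3.5188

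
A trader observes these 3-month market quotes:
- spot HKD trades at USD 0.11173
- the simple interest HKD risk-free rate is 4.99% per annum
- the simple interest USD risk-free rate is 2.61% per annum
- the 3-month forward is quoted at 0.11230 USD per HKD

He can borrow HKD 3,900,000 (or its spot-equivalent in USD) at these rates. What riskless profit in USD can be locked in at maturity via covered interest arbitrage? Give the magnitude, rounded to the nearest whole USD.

USD 4,843

T = 3/12 years.
Route A — deposit HKD, sell forward: 3,900,000 × 1.012475 × 0.11230 = USD 443,433.68.
Route B — convert at spot, deposit USD: 3,900,000 × 0.11173 × 1.006525 = USD 438,590.25.
The quoted forward overvalues HKD, so borrow USD, buy HKD at spot, deposit the HKD at 4.99%, and sell the proceeds forward at 0.11230.
Profit = 443,433.68 − 438,590.25 = USD 4,843.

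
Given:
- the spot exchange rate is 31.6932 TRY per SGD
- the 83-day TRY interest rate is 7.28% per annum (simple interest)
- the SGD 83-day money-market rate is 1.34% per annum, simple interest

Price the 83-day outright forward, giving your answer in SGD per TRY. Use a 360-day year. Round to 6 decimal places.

T = 83/360 years.
Growth of 1 TRY over T: 1 + 0.0728×83/360 = 1.0167844.
Growth of 1 SGD over T: 1 + 0.0134×83/360 = 1.0030894.
So F = 31.6932 × 1.0167844 / 1.0030894 = 32.12590 (TRY/SGD).
Invert for SGD per TRY: 1 / 32.12590 = 0.031128.

0.031128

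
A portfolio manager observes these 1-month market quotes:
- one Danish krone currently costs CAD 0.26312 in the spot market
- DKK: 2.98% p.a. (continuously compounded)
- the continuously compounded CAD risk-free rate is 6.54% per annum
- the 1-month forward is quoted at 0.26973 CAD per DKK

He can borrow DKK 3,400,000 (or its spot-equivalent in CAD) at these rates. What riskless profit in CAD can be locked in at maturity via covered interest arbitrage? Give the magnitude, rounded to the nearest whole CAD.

CAD 19,865

T = 1/12 years.
Keep in DKK, deliver into the forward: 3,400,000·1.00248642·0.26973 = CAD 919,362.25.
Swap to CAD now, deposit: 3,400,000·0.26312·1.00546488 = CAD 899,496.93.
The quoted forward overvalues DKK, so borrow CAD, buy DKK at spot, deposit the DKK at 2.98%, and sell the proceeds forward at 0.26973.
Profit = 919,362.25 − 899,496.93 = CAD 19,865.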